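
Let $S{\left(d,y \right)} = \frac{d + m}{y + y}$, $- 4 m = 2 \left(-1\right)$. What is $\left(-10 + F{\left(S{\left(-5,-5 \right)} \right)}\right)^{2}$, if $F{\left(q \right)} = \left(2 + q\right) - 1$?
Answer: $\frac{29241}{400} \approx 73.103$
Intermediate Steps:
$m = \frac{1}{2}$ ($m = - \frac{2 \left(-1\right)}{4} = \left(- \frac{1}{4}\right) \left(-2\right) = \frac{1}{2} \approx 0.5$)
$S{\left(d,y \right)} = \frac{\frac{1}{2} + d}{2 y}$ ($S{\left(d,y \right)} = \frac{d + \frac{1}{2}}{y + y} = \frac{\frac{1}{2} + d}{2 y}$)
$F{\left(q \right)} = 1 + q$
$\left(-10 + F{\left(S{\left(-5,-5 \right)} \right)}\right)^{2} = \left(-10 + \left(1 + \frac{1 + 2 \left(-5\right)}{4 \left(-5\right)}\right)\right)^{2} = \left(-10 + \left(1 + \frac{1}{4} \left(- \frac{1}{5}\right) \left(1 - 10\right)\right)\right)^{2} = \left(-10 + \left(1 + \frac{1}{4} \left(- \frac{1}{5}\right) \left(-9\right)\right)\right)^{2} = \left(-10 + \left(1 + \frac{9}{20}\right)\right)^{2} = \left(-10 + \frac{29}{20}\right)^{2} = \left(- \frac{171}{20}\right)^{2} = \frac{29241}{400}$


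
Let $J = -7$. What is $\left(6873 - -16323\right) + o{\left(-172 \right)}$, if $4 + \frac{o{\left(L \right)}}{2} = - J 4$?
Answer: $23244$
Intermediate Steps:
$o{\left(L \right)} = 48$ ($o{\left(L \right)} = -8 + 2 \left(- \left(-7\right) 4\right) = -8 + 2 \left(\left(-1\right) \left(-28\right)\right) = -8 + 2 \cdot 28 = -8 + 56 = 48$)
$\left(6873 - -16323\right) + o{\left(-172 \right)} = \left(6873 - -16323\right) + 48 = \left(6873 + 16323\right) + 48 = 23196 + 48 = 23244$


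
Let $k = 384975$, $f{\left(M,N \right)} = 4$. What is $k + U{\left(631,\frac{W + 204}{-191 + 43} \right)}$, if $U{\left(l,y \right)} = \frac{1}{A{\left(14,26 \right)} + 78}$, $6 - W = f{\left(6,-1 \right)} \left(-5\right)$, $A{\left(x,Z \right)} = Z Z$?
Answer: $\frac{290271151}{754} \approx 3.8498 \cdot 10^{5}$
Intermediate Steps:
$A{\left(x,Z \right)} = Z^{2}$
$W = 26$ ($W = 6 - 4 \left(-5\right) = 6 - -20 = 6 + 20 = 26$)
$U{\left(l,y \right)} = \frac{1}{754}$ ($U{\left(l,y \right)} = \frac{1}{26^{2} + 78} = \frac{1}{676 + 78} = \frac{1}{754}$)
$k + U{\left(631,\frac{W + 204}{-191 + 43} \right)} = 384975 + \frac{1}{754} = \frac{290271151}{754}$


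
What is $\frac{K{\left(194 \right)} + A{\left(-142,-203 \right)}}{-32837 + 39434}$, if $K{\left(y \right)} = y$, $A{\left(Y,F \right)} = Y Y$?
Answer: $\frac{2262}{733} \approx 3.0859$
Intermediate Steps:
$A{\left(Y,F \right)} = Y^{2}$
$\frac{K{\left(194 \right)} + A{\left(-142,-203 \right)}}{-32837 + 39434} = \frac{194 + \left(-142\right)^{2}}{-32837 + 39434} = \frac{194 + 20164}{6597} = 20358 \cdot \frac{1}{6597} = \frac{2262}{733}$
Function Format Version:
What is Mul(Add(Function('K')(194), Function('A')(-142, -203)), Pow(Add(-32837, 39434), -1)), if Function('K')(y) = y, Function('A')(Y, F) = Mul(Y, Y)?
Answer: Rational(2262, 733) ≈ 3.0859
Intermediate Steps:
Function('A')(Y, F) = Pow(Y, 2)
Mul(Add(Function('K')(194), Function('A')(-142, -203)), Pow(Add(-32837, 39434), -1)) = Mul(Add(194, Pow(-142, 2)), Pow(Add(-32837, 39434), -1)) = Mul(Add(194, 20164), Pow(6597, -1)) = Mul(20358, Rational(1, 6597)) = Rational(2262, 733)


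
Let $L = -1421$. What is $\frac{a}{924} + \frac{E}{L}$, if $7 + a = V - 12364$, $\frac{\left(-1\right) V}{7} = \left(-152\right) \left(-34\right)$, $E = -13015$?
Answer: $- \frac{8137061}{187572} \approx -43.381$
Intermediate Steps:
$V = -36176$ ($V = - 7 \left(\left(-152\right) \left(-34\right)\right) = \left(-7\right) 5168 = -36176$)
$a = -48547$ ($a = -7 - 48540 = -48547$)
$\frac{a}{924} + \frac{E}{L} = - \frac{48547}{924} - \frac{13015}{-1421} = \left(-48547\right) \frac{1}{924} - - \frac{13015}{1421} = - \frac{48547}{924} + \frac{13015}{1421} = - \frac{8137061}{187572}$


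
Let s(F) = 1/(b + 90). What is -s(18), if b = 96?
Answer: -1/186 ≈ -0.0053763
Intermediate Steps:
s(F) = 1/186 (s(F) = 1/(96 + 90) = 1/186)
-s(18) = -1*1/186 = -1/186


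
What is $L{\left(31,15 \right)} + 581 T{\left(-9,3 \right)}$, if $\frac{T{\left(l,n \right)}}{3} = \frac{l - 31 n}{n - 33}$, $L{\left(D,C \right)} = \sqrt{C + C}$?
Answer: $\frac{29631}{5} + \sqrt{30} \approx 5931.7$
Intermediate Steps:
$L{\left(D,C \right)} = \sqrt{2} \sqrt{C}$ ($L{\left(D,C \right)} = \sqrt{2 C} = \sqrt{2} \sqrt{C}$)
$T{\left(l,n \right)} = \frac{3 \left(l - 31 n\right)}{-33 + n}$ ($T{\left(l,n \right)} = 3 \frac{l - 31 n}{n - 33} = 3 \frac{l - 31 n}{-33 + n} = \frac{3 \left(l - 31 n\right)}{-33 + n}$)
$L{\left(31,15 \right)} + 581 T{\left(-9,3 \right)} = \sqrt{2} \sqrt{15} + 581 \frac{3 \left(-9 - 93\right)}{-33 + 3} = \sqrt{30} + 581 \frac{3 \left(-9 - 93\right)}{-30} = \sqrt{30} + 581 \cdot 3 \left(- \frac{1}{30}\right) \left(-102\right) = \sqrt{30} + 581 \cdot \frac{51}{5} = \sqrt{30} + \frac{29631}{5} = \frac{29631}{5} + \sqrt{30}$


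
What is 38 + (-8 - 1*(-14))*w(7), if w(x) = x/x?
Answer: 44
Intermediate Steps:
w(x) = 1
38 + (-8 - 1*(-14))*w(7) = 38 + (-8 - 1*(-14))*1 = 38 + (-8 + 14)*1 = 38 + 6*1 = 38 + 6 = 44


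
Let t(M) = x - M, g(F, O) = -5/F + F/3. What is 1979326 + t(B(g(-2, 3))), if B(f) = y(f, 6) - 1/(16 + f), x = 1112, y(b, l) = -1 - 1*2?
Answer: 211907193/107 ≈ 1.9804e+6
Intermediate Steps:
y(b, l) = -3 (y(b, l) = -1 - 2 = -3)
g(F, O) = -5/F + F/3 (g(F, O) = -5/F + F*(⅓) = -5/F + F/3)
B(f) = -3 - 1/(16 + f)
t(M) = 1112 - M
1979326 + t(B(g(-2, 3))) = 1979326 + (1112 - (-49 - 3*(-5/(-2) + (⅓)*(-2)))/(16 + (-5/(-2) + (⅓)*(-2)))) = 1979326 + (1112 - (-49 - 3*(-5*(-½) - ⅔))/(16 + (-5*(-½) - ⅔))) = 1979326 + (1112 - (-49 - 3*(5/2 - ⅔))/(16 + (5/2 - ⅔))) = 1979326 + (1112 - (-49 - 3*11/6)/(16 + 11/6)) = 1979326 + (1112 - (-49 - 11/2)/107/6) = 1979326 + (1112 - 6*(-109)/(107*2)) = 1979326 + (1112 - 1*(-327/107)) = 1979326 + (1112 + 327/107) = 1979326 + 119311/107 = 211907193/107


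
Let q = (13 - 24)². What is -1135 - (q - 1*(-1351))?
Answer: -2607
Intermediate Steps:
q = 121 (q = (-11)² = 121)
-1135 - (q - 1*(-1351)) = -1135 - (121 - 1*(-1351)) = -1135 - (121 + 1351) = -1135 - 1*1472 = -1135 - 1472 = -2607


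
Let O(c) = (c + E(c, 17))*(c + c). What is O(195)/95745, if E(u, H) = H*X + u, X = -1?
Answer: 746/491 ≈ 1.5193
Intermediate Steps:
E(u, H) = u - H (E(u, H) = H*(-1) + u = -H + u = u - H)
O(c) = 2*c*(-17 + 2*c) (O(c) = (c + (c - 1*17))*(c + c) = (c + (c - 17))*(2*c) = (c + (-17 + c))*(2*c) = (-17 + 2*c)*(2*c) = 2*c*(-17 + 2*c))
O(195)/95745 = (2*195*(-17 + 2*195))/95745 = (2*195*(-17 + 390))*(1/95745) = (2*195*373)*(1/95745) = 145470*(1/95745) = 746/491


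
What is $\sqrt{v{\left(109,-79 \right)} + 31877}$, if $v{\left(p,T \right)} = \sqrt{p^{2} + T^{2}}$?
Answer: $\sqrt{31877 + \sqrt{18122}} \approx 178.92$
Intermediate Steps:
$v{\left(p,T \right)} = \sqrt{T^{2} + p^{2}}$
$\sqrt{v{\left(109,-79 \right)} + 31877} = \sqrt{\sqrt{\left(-79\right)^{2} + 109^{2}} + 31877} = \sqrt{\sqrt{6241 + 11881} + 31877} = \sqrt{\sqrt{18122} + 31877} = \sqrt{31877 + \sqrt{18122}}$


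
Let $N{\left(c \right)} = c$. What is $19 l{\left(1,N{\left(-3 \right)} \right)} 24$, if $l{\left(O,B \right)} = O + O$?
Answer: $912$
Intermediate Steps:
$l{\left(O,B \right)} = 2 O$
$19 l{\left(1,N{\left(-3 \right)} \right)} 24 = 19 \cdot 2 \cdot 1 \cdot 24 = 19 \cdot 2 \cdot 24 = 38 \cdot 24 = 912$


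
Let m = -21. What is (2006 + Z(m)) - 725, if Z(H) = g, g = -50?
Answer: 1231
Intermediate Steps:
Z(H) = -50
(2006 + Z(m)) - 725 = (2006 - 50) - 725 = 1956 - 725 = 1231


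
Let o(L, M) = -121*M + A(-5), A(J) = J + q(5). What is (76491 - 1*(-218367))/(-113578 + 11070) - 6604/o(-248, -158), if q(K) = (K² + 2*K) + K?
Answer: -3162189053/981667862 ≈ -3.2212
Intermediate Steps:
q(K) = K² + 3*K
A(J) = 40 + J (A(J) = J + 5*(3 + 5) = J + 5*8 = J + 40 = 40 + J)
o(L, M) = 35 - 121*M (o(L, M) = -121*M + (40 - 5) = -121*M + 35 = 35 - 121*M)
(76491 - 1*(-218367))/(-113578 + 11070) - 6604/o(-248, -158) = (76491 - 1*(-218367))/(-113578 + 11070) - 6604/(35 - 121*(-158)) = (76491 + 218367)/(-102508) - 6604/(35 + 19118) = 294858*(-1/102508) - 6604/19153 = -147429/51254 - 6604*1/19153 = -147429/51254 - 6604/19153 = -3162189053/981667862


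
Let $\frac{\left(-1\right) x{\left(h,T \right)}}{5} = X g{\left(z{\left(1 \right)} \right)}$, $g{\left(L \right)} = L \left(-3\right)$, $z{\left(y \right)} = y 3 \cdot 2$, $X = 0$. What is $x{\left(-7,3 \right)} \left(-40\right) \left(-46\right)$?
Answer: $0$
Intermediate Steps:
$z{\left(y \right)} = 6 y$ ($z{\left(y \right)} = 3 y 2 = 6 y$)
$g{\left(L \right)} = - 3 L$
$x{\left(h,T \right)} = 0$ ($x{\left(h,T \right)} = - 5 \cdot 0 \left(- 3 \cdot 6 \cdot 1\right) = - 5 \cdot 0 \left(\left(-3\right) 6\right) = - 5 \cdot 0 \left(-18\right) = \left(-5\right) 0 = 0$)
$x{\left(-7,3 \right)} \left(-40\right) \left(-46\right) = 0 \left(-40\right) \left(-46\right) = 0 \left(-46\right) = 0$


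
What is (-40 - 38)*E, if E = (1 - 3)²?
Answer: -312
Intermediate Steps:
E = 4 (E = (-2)² = 4)
(-40 - 38)*E = (-40 - 38)*4 = -78*4 = -312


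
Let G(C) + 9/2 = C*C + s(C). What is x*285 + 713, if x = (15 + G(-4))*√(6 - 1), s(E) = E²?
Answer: 713 + 24225*√5/2 ≈ 27797.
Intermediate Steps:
G(C) = -9/2 + 2*C² (G(C) = -9/2 + (C*C + C²) = -9/2 + (C² + C²) = -9/2 + 2*C²)
x = 85*√5/2 (x = (15 + (-9/2 + 2*(-4)²))*√(6 - 1) = (15 + (-9/2 + 2*16))*√5 = (15 + (-9/2 + 32))*√5 = (15 + 55/2)*√5 = 85*√5/2 ≈ 95.033)
x*285 + 713 = (85*√5/2)*285 + 713 = 24225*√5/2 + 713 = 713 + 24225*√5/2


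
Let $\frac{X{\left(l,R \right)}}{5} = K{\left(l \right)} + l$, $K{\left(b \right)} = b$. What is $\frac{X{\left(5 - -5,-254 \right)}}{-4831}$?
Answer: $- \frac{100}{4831} \approx -0.0207$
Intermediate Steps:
$X{\left(l,R \right)} = 10 l$ ($X{\left(l,R \right)} = 5 \left(l + l\right) = 5 \cdot 2 l = 10 l$)
$\frac{X{\left(5 - -5,-254 \right)}}{-4831} = \frac{10 \left(5 - -5\right)}{-4831} = 10 \left(5 + 5\right) \left(- \frac{1}{4831}\right) = 10 \cdot 10 \left(- \frac{1}{4831}\right) = 100 \left(- \frac{1}{4831}\right) = - \frac{100}{4831}$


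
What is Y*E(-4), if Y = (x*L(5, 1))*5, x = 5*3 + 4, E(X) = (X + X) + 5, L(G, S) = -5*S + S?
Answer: 1140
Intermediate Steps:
L(G, S) = -4*S
E(X) = 5 + 2*X (E(X) = 2*X + 5 = 5 + 2*X)
x = 19 (x = 15 + 4 = 19)
Y = -380 (Y = (19*(-4*1))*5 = (19*(-4))*5 = -76*5 = -380)
Y*E(-4) = -380*(5 + 2*(-4)) = -380*(5 - 8) = -380*(-3) = 1140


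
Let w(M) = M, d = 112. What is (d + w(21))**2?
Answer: 17689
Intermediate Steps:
(d + w(21))**2 = (112 + 21)**2 = 133**2 = 17689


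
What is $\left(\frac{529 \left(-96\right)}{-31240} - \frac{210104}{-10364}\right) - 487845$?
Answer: $- \frac{4935723410777}{10117855} \approx -4.8782 \cdot 10^{5}$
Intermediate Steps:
$\left(\frac{529 \left(-96\right)}{-31240} - \frac{210104}{-10364}\right) - 487845 = \left(\left(-50784\right) \left(- \frac{1}{31240}\right) - - \frac{52526}{2591}\right) - 487845 = \left(\frac{6348}{3905} + \frac{52526}{2591}\right) - 487845 = \frac{221561698}{10117855} - 487845 = - \frac{4935723410777}{10117855}$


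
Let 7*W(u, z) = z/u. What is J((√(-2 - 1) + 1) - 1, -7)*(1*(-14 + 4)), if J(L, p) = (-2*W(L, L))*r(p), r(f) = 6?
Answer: 120/7 ≈ 17.143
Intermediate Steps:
W(u, z) = z/(7*u) (W(u, z) = (z/u)/7 = z/(7*u))
J(L, p) = -12/7 (J(L, p) = -2*L/(7*L)*6 = -2*⅐*6 = -2/7*6 = -12/7)
J((√(-2 - 1) + 1) - 1, -7)*(1*(-14 + 4)) = -12*(-14 + 4)/7 = -12*(-10)/7 = -12/7*(-10) = 120/7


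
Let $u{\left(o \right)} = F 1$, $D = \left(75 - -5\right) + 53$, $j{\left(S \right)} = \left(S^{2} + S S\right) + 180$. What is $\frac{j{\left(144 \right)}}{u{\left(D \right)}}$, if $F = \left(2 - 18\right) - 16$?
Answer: $- \frac{10413}{8} \approx -1301.6$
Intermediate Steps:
$j{\left(S \right)} = 180 + 2 S^{2}$ ($j{\left(S \right)} = \left(S^{2} + S^{2}\right) + 180 = 2 S^{2} + 180 = 180 + 2 S^{2}$)
$F = -32$ ($F = -16 - 16 = -32$)
$D = 133$ ($D = \left(75 + 5\right) + 53 = 80 + 53 = 133$)
$u{\left(o \right)} = -32$ ($u{\left(o \right)} = \left(-32\right) 1 = -32$)
$\frac{j{\left(144 \right)}}{u{\left(D \right)}} = \frac{180 + 2 \cdot 144^{2}}{-32} = \left(180 + 2 \cdot 20736\right) \left(- \frac{1}{32}\right) = \left(180 + 41472\right) \left(- \frac{1}{32}\right) = 41652 \left(- \frac{1}{32}\right) = - \frac{10413}{8}$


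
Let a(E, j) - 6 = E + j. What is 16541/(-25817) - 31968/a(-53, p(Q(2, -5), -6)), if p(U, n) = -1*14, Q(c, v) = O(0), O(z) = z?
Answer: 824308855/1574837 ≈ 523.42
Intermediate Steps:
Q(c, v) = 0
p(U, n) = -14
a(E, j) = 6 + E + j (a(E, j) = 6 + (E + j) = 6 + E + j)
16541/(-25817) - 31968/a(-53, p(Q(2, -5), -6)) = 16541/(-25817) - 31968/(6 - 53 - 14) = 16541*(-1/25817) - 31968/(-61) = -16541/25817 - 31968*(-1/61) = -16541/25817 + 31968/61 = 824308855/1574837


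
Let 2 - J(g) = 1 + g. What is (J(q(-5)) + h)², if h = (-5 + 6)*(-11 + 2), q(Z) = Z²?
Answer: 1089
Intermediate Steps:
J(g) = 1 - g (J(g) = 2 - (1 + g) = 2 + (-1 - g) = 1 - g)
h = -9 (h = 1*(-9) = -9)
(J(q(-5)) + h)² = ((1 - 1*(-5)²) - 9)² = ((1 - 1*25) - 9)² = ((1 - 25) - 9)² = (-24 - 9)² = (-33)² = 1089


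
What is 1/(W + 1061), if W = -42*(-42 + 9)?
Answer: 1/2447 ≈ 0.00040866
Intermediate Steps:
W = 1386 (W = -42*(-33) = 1386)
1/(W + 1061) = 1/(1386 + 1061) = 1/2447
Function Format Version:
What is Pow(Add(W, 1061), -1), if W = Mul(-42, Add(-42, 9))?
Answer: Rational(1, 2447) ≈ 0.00040866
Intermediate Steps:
W = 1386 (W = Mul(-42, -33) = 1386)
Pow(Add(W, 1061), -1) = Pow(Add(1386, 1061), -1) = Pow(2447, -1) = Rational(1, 2447)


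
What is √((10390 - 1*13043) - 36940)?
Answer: 17*I*√137 ≈ 198.98*I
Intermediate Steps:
√((10390 - 1*13043) - 36940) = √((10390 - 13043) - 36940) = √(-2653 - 36940) = √(-39593) = 17*I*√137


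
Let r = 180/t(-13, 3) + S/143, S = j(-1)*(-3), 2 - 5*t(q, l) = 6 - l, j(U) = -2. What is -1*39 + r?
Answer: -134271/143 ≈ -938.96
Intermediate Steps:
t(q, l) = -⅘ + l/5 (t(q, l) = ⅖ - (6 - l)/5 = ⅖ + (-6/5 + l/5) = -⅘ + l/5)
S = 6 (S = -2*(-3) = 6)
r = -128694/143 (r = 180/(-⅘ + (⅕)*3) + 6/143 = 180/(-⅘ + ⅗) + 6*(1/143) = 180/(-⅕) + 6/143 = 180*(-5) + 6/143 = -900 + 6/143 = -128694/143 ≈ -899.96)
-1*39 + r = -1*39 - 128694/143 = -39 - 128694/143 = -134271/143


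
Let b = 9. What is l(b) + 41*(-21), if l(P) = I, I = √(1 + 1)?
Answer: -861 + √2 ≈ -859.59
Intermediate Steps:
I = √2 ≈ 1.4142
l(P) = √2
l(b) + 41*(-21) = √2 + 41*(-21) = √2 - 861 = -861 + √2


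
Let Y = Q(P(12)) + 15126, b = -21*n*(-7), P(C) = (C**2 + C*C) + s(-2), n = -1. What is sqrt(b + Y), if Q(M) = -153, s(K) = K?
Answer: sqrt(14826) ≈ 121.76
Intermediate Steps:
P(C) = -2 + 2*C**2 (P(C) = (C**2 + C*C) - 2 = (C**2 + C**2) - 2 = 2*C**2 - 2 = -2 + 2*C**2)
b = -147 (b = -21*(-1)*(-7) = 21*(-7) = -147)
Y = 14973 (Y = -153 + 15126 = 14973)
sqrt(b + Y) = sqrt(-147 + 14973) = sqrt(14826)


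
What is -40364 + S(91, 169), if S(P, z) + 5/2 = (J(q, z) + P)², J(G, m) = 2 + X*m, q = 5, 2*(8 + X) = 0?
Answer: 3089429/2 ≈ 1.5447e+6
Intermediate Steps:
X = -8 (X = -8 + (½)*0 = -8 + 0 = -8)
J(G, m) = 2 - 8*m
S(P, z) = -5/2 + (2 + P - 8*z)² (S(P, z) = -5/2 + ((2 - 8*z) + P)² = -5/2 + (2 + P - 8*z)²)
-40364 + S(91, 169) = -40364 + (-5/2 + (2 + 91 - 8*169)²) = -40364 + (-5/2 + (2 + 91 - 1352)²) = -40364 + (-5/2 + (-1259)²) = -40364 + (-5/2 + 1585081) = -40364 + 3170157/2 = 3089429/2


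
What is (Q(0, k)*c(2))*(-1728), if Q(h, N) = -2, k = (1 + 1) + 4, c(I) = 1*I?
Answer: 6912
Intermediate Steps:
c(I) = I
k = 6 (k = 2 + 4 = 6)
(Q(0, k)*c(2))*(-1728) = -2*2*(-1728) = -4*(-1728) = 6912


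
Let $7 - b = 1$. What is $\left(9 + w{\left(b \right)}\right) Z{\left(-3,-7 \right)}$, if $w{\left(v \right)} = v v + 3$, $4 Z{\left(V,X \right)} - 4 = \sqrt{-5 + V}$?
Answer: $48 + 24 i \sqrt{2} \approx 48.0 + 33.941 i$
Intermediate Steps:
$b = 6$ ($b = 7 - 1 = 6$)
$Z{\left(V,X \right)} = 1 + \frac{\sqrt{-5 + V}}{4}$
$w{\left(v \right)} = 3 + v^{2}$ ($w{\left(v \right)} = v^{2} + 3 = 3 + v^{2}$)
$\left(9 + w{\left(b \right)}\right) Z{\left(-3,-7 \right)} = \left(9 + \left(3 + 6^{2}\right)\right) \left(1 + \frac{\sqrt{-5 - 3}}{4}\right) = \left(9 + \left(3 + 36\right)\right) \left(1 + \frac{\sqrt{-8}}{4}\right) = \left(9 + 39\right) \left(1 + \frac{2 i \sqrt{2}}{4}\right) = 48 \left(1 + \frac{i \sqrt{2}}{2}\right) = 48 + 24 i \sqrt{2}$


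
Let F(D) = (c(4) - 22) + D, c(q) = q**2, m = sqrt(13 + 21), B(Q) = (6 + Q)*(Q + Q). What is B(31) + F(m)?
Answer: 2288 + sqrt(34) ≈ 2293.8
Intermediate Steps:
B(Q) = 2*Q*(6 + Q) (B(Q) = (6 + Q)*(2*Q) = 2*Q*(6 + Q))
m = sqrt(34) ≈ 5.8309
F(D) = -6 + D (F(D) = (4**2 - 22) + D = (16 - 22) + D = -6 + D)
B(31) + F(m) = 2*31*(6 + 31) + (-6 + sqrt(34)) = 2*31*37 + (-6 + sqrt(34)) = 2294 + (-6 + sqrt(34)) = 2288 + sqrt(34)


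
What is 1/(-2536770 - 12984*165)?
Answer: -1/4679130 ≈ -2.1371e-7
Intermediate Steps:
1/(-2536770 - 12984*165) = 1/(-2536770 - 2142360) = 1/(-4679130) = -1/4679130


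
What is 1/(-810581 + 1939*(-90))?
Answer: -1/985091 ≈ -1.0151e-6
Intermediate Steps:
1/(-810581 + 1939*(-90)) = 1/(-810581 - 174510) = 1/(-985091) = -1/985091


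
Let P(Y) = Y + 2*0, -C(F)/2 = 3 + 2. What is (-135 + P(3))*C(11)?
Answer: 1320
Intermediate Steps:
C(F) = -10 (C(F) = -2*(3 + 2) = -2*5 = -10)
P(Y) = Y (P(Y) = Y + 0 = Y)
(-135 + P(3))*C(11) = (-135 + 3)*(-10) = -132*(-10) = 1320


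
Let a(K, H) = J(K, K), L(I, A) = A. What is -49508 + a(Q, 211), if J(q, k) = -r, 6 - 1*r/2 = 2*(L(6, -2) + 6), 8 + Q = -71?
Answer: -49504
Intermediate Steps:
Q = -79 (Q = -8 - 71 = -79)
r = -4 (r = 12 - 4*(-2 + 6) = 12 - 4*4 = 12 - 2*8 = 12 - 16 = -4)
J(q, k) = 4 (J(q, k) = -1*(-4) = 4)
a(K, H) = 4
-49508 + a(Q, 211) = -49508 + 4 = -49504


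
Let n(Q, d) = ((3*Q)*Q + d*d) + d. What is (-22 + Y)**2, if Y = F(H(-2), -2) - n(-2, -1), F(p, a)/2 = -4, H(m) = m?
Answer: 1764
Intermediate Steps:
F(p, a) = -8 (F(p, a) = 2*(-4) = -8)
n(Q, d) = d + d**2 + 3*Q**2 (n(Q, d) = (3*Q**2 + d**2) + d = (d**2 + 3*Q**2) + d = d + d**2 + 3*Q**2)
Y = -20 (Y = -8 - (-1 + (-1)**2 + 3*(-2)**2) = -8 - (-1 + 1 + 3*4) = -8 - (-1 + 1 + 12) = -8 - 1*12 = -8 - 12 = -20)
(-22 + Y)**2 = (-22 - 20)**2 = (-42)**2 = 1764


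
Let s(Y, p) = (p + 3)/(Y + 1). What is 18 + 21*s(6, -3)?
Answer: 18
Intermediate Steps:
s(Y, p) = (3 + p)/(1 + Y)
18 + 21*s(6, -3) = 18 + 21*((3 - 3)/(1 + 6)) = 18 + 21*(0/7) = 18 + 21*((⅐)*0) = 18 + 21*0 = 18 + 0 = 18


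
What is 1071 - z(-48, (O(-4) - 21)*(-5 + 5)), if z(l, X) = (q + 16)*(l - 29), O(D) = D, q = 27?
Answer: 4382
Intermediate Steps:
z(l, X) = -1247 + 43*l (z(l, X) = (27 + 16)*(l - 29) = 43*(-29 + l) = -1247 + 43*l)
1071 - z(-48, (O(-4) - 21)*(-5 + 5)) = 1071 - (-1247 + 43*(-48)) = 1071 - (-1247 - 2064) = 1071 - 1*(-3311) = 1071 + 3311 = 4382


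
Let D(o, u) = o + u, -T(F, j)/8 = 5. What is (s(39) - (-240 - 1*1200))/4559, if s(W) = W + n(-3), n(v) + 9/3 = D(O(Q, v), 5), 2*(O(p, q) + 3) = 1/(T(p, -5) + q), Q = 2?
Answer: 127107/392074 ≈ 0.32419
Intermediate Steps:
T(F, j) = -40 (T(F, j) = -8*5 = -40)
O(p, q) = -3 + 1/(2*(-40 + q))
n(v) = 2 + (241 - 6*v)/(2*(-40 + v)) (n(v) = -3 + ((241 - 6*v)/(2*(-40 + v)) + 5) = -3 + (5 + (241 - 6*v)/(2*(-40 + v))) = 2 + (241 - 6*v)/(2*(-40 + v)))
s(W) = -87/86 + W (s(W) = W + (81/2 - 1*(-3))/(-40 - 3) = W + (81/2 + 3)/(-43) = W - 1/43*87/2 = W - 87/86 = -87/86 + W)
(s(39) - (-240 - 1*1200))/4559 = ((-87/86 + 39) - (-240 - 1*1200))/4559 = (3267/86 - (-240 - 1200))*(1/4559) = (3267/86 - 1*(-1440))*(1/4559) = (3267/86 + 1440)*(1/4559) = (127107/86)*(1/4559) = 127107/392074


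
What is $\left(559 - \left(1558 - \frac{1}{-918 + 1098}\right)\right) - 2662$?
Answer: $- \frac{658979}{180} \approx -3661.0$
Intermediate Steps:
$\left(559 - \left(1558 - \frac{1}{-918 + 1098}\right)\right) - 2662 = \left(559 - \left(1558 - \frac{1}{180}\right)\right) - 2662 = \left(559 + \left(\frac{1}{180} - 1558\right)\right) - 2662 = \left(559 - \frac{280439}{180}\right) - 2662 = - \frac{179819}{180} - 2662 = - \frac{658979}{180}$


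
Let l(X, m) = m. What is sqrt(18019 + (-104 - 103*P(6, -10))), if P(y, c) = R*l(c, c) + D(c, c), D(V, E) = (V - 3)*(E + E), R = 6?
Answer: I*sqrt(2685) ≈ 51.817*I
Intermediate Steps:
D(V, E) = 2*E*(-3 + V) (D(V, E) = (-3 + V)*(2*E) = 2*E*(-3 + V))
P(y, c) = 6*c + 2*c*(-3 + c)
sqrt(18019 + (-104 - 103*P(6, -10))) = sqrt(18019 + (-104 - 206*(-10)**2)) = sqrt(18019 + (-104 - 206*100)) = sqrt(18019 + (-104 - 103*200)) = sqrt(18019 + (-104 - 20600)) = sqrt(18019 - 20704) = sqrt(-2685) = I*sqrt(2685)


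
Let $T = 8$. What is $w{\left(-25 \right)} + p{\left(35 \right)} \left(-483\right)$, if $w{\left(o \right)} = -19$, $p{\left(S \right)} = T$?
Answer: $-3883$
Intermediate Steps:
$p{\left(S \right)} = 8$
$w{\left(-25 \right)} + p{\left(35 \right)} \left(-483\right) = -19 + 8 \left(-483\right) = -19 - 3864 = -3883$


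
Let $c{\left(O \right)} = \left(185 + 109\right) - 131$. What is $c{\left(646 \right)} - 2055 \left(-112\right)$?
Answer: $230323$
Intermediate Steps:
$c{\left(O \right)} = 163$ ($c{\left(O \right)} = 294 - 131 = 163$)
$c{\left(646 \right)} - 2055 \left(-112\right) = 163 - 2055 \left(-112\right) = 163 - -230160 = 163 + 230160 = 230323$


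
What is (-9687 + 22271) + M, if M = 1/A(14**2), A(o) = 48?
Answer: 604033/48 ≈ 12584.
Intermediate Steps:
M = 1/48 ≈ 0.020833
(-9687 + 22271) + M = (-9687 + 22271) + 1/48 = 12584 + 1/48 = 604033/48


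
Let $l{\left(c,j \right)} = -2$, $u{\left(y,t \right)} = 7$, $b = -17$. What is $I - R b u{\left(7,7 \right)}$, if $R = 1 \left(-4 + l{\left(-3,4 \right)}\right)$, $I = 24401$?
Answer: $23687$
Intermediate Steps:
$R = -6$ ($R = 1 \left(-4 - 2\right) = 1 \left(-6\right) = -6$)
$I - R b u{\left(7,7 \right)} = 24401 - \left(-6\right) \left(-17\right) 7 = 24401 - 102 \cdot 7 = 24401 - 714 = 23687$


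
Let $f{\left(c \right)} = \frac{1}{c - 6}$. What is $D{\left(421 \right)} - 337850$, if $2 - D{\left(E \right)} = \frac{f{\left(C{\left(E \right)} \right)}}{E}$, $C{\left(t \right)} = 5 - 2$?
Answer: $- \frac{426702023}{1263} \approx -3.3785 \cdot 10^{5}$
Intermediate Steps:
$C{\left(t \right)} = 3$ ($C{\left(t \right)} = 5 - 2 = 3$)
$f{\left(c \right)} = \frac{1}{-6 + c}$
$D{\left(E \right)} = 2 + \frac{1}{3 E}$ ($D{\left(E \right)} = 2 - \frac{1}{\left(-6 + 3\right) E} = 2 - \frac{1}{\left(-3\right) E} = 2 - - \frac{1}{3 E} = 2 + \frac{1}{3 E}$)
$D{\left(421 \right)} - 337850 = \left(2 + \frac{1}{3 \cdot 421}\right) - 337850 = \left(2 + \frac{1}{3} \cdot \frac{1}{421}\right) - 337850 = \left(2 + \frac{1}{1263}\right) - 337850 = \frac{2527}{1263} - 337850 = - \frac{426702023}{1263}$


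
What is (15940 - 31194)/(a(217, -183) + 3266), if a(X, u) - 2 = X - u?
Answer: -7627/1834 ≈ -4.1587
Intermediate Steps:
a(X, u) = 2 + X - u (a(X, u) = 2 + (X - u) = 2 + X - u)
(15940 - 31194)/(a(217, -183) + 3266) = (15940 - 31194)/((2 + 217 - 1*(-183)) + 3266) = -15254/((2 + 217 + 183) + 3266) = -15254/(402 + 3266) = -15254/3668 = -15254*1/3668 = -7627/1834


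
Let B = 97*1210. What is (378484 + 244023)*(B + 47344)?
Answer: 102535617998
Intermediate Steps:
B = 117370
(378484 + 244023)*(B + 47344) = (378484 + 244023)*(117370 + 47344) = 622507*164714 = 102535617998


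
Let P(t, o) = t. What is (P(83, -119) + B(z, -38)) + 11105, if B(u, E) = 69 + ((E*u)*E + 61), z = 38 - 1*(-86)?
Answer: 190374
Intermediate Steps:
z = 124 (z = 38 + 86 = 124)
B(u, E) = 130 + u*E² (B(u, E) = 69 + (u*E² + 61) = 69 + (61 + u*E²) = 130 + u*E²)
(P(83, -119) + B(z, -38)) + 11105 = (83 + (130 + 124*(-38)²)) + 11105 = (83 + (130 + 124*1444)) + 11105 = (83 + (130 + 179056)) + 11105 = (83 + 179186) + 11105 = 179269 + 11105 = 190374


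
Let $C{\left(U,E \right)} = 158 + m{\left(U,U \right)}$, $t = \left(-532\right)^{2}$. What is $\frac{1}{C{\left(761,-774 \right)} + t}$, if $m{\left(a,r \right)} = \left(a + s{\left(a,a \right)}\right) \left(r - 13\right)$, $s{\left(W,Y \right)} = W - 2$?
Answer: $\frac{1}{1420142} \approx 7.0415 \cdot 10^{-7}$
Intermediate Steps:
$t = 283024$
$s{\left(W,Y \right)} = -2 + W$ ($s{\left(W,Y \right)} = W - 2 = -2 + W$)
$m{\left(a,r \right)} = \left(-13 + r\right) \left(-2 + 2 a\right)$ ($m{\left(a,r \right)} = \left(a + \left(-2 + a\right)\right) \left(r - 13\right) = \left(-2 + 2 a\right) \left(-13 + r\right) = \left(-13 + r\right) \left(-2 + 2 a\right)$)
$C{\left(U,E \right)} = 184 - 28 U + 2 U^{2}$ ($C{\left(U,E \right)} = 158 + \left(26 - 26 U - 2 U + 2 U U\right) = 158 + \left(26 - 26 U - 2 U + 2 U^{2}\right) = 158 + \left(26 - 28 U + 2 U^{2}\right) = 184 - 28 U + 2 U^{2}$)
$\frac{1}{C{\left(761,-774 \right)} + t} = \frac{1}{\left(184 - 21308 + 2 \cdot 761^{2}\right) + 283024} = \frac{1}{\left(184 - 21308 + 2 \cdot 579121\right) + 283024} = \frac{1}{\left(184 - 21308 + 1158242\right) + 283024} = \frac{1}{1137118 + 283024} = \frac{1}{1420142}$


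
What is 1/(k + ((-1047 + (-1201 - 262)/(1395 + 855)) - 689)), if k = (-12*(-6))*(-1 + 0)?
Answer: -2250/4069463 ≈ -0.00055290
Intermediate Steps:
k = -72 (k = 72*(-1) = -72)
1/(k + ((-1047 + (-1201 - 262)/(1395 + 855)) - 689)) = 1/(-72 + ((-1047 + (-1201 - 262)/(1395 + 855)) - 689)) = 1/(-72 + ((-1047 - 1463/2250) - 689)) = 1/(-72 + (-2357213/2250 - 689)) = 1/(-72 - 3907463/2250) = 1/(-4069463/2250) = -2250/4069463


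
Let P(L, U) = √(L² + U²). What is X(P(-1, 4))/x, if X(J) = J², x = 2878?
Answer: 17/2878 ≈ 0.0059069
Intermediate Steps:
X(P(-1, 4))/x = (√((-1)² + 4²))²/2878 = (√(1 + 16))²*(1/2878) = (√17)²*(1/2878) = 17*(1/2878) = 17/2878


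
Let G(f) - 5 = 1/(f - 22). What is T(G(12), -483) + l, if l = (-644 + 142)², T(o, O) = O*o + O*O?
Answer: 4829263/10 ≈ 4.8293e+5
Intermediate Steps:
G(f) = 5 + 1/(-22 + f) (G(f) = 5 + 1/(f - 22) = 5 + 1/(-22 + f))
T(o, O) = O² + O*o (T(o, O) = O*o + O² = O² + O*o)
l = 252004 (l = (-502)² = 252004)
T(G(12), -483) + l = -483*(-483 + (-109 + 5*12)/(-22 + 12)) + 252004 = -483*(-483 + (-109 + 60)/(-10)) + 252004 = -483*(-483 - ⅒*(-49)) + 252004 = -483*(-483 + 49/10) + 252004 = -483*(-4781/10) + 252004 = 2309223/10 + 252004 = 4829263/10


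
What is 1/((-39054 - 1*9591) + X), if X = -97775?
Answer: -1/146420 ≈ -6.8297e-6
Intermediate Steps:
1/((-39054 - 1*9591) + X) = 1/((-39054 - 1*9591) - 97775) = 1/((-39054 - 9591) - 97775) = 1/(-48645 - 97775) = 1/(-146420) = -1/146420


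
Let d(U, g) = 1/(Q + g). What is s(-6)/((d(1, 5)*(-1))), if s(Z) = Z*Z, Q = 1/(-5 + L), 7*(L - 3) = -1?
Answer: -816/5 ≈ -163.20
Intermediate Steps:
L = 20/7 (L = 3 + (1/7)*(-1) = 3 - 1/7 = 20/7 ≈ 2.8571)
Q = -7/15 (Q = 1/(-5 + 20/7) = 1/(-15/7) = -7/15 ≈ -0.46667)
d(U, g) = 1/(-7/15 + g)
s(Z) = Z**2
s(-6)/((d(1, 5)*(-1))) = (-6)**2/(((15/(-7 + 15*5))*(-1))) = 36/(((15/(-7 + 75))*(-1))) = 36/(((15/68)*(-1))) = 36/(-15/68) = 36*(-68/15) = -816/5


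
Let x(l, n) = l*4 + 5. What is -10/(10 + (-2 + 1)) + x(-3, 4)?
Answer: -73/9 ≈ -8.1111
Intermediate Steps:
x(l, n) = 5 + 4*l (x(l, n) = 4*l + 5 = 5 + 4*l)
-10/(10 + (-2 + 1)) + x(-3, 4) = -10/(10 + (-2 + 1)) + (5 + 4*(-3)) = -10/(10 - 1) + (5 - 12) = -10/9 - 7 = -73/9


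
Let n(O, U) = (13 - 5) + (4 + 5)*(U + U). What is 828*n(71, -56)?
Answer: -828000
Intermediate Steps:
n(O, U) = 8 + 18*U (n(O, U) = 8 + 9*(2*U) = 8 + 18*U)
828*n(71, -56) = 828*(8 + 18*(-56)) = 828*(8 - 1008) = 828*(-1000) = -828000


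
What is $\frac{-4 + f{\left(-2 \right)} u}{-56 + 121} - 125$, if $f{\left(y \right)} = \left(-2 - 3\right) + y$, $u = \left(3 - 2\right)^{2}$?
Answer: $- \frac{8136}{65} \approx -125.17$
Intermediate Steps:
$u = 1$ ($u = 1^{2} = 1$)
$f{\left(y \right)} = -5 + y$
$\frac{-4 + f{\left(-2 \right)} u}{-56 + 121} - 125 = \frac{-4 + \left(-5 - 2\right) 1}{-56 + 121} - 125 = \frac{-4 - 7}{65} - 125 = \left(-4 - 7\right) \frac{1}{65} - 125 = \left(-11\right) \frac{1}{65} - 125 = - \frac{11}{65} - 125 = - \frac{8136}{65}$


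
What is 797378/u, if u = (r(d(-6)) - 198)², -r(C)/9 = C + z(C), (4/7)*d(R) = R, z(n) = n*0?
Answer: 3189512/42849 ≈ 74.436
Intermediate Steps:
z(n) = 0
d(R) = 7*R/4
r(C) = -9*C (r(C) = -9*(C + 0) = -9*C)
u = 42849/4 (u = (-63*(-6)/4 - 198)² = (-9*(-21/2) - 198)² = (189/2 - 198)² = (-207/2)² = 42849/4 ≈ 10712.)
797378/u = 797378/(42849/4) = 797378*(4/42849) = 3189512/42849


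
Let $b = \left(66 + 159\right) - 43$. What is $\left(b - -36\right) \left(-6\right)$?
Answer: $-1308$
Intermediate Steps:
$b = 182$ ($b = 225 - 43 = 182$)
$\left(b - -36\right) \left(-6\right) = \left(182 - -36\right) \left(-6\right) = \left(182 + 36\right) \left(-6\right) = 218 \left(-6\right) = -1308$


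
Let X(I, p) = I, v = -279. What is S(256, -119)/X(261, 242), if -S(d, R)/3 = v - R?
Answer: 160/87 ≈ 1.8391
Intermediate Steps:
S(d, R) = 837 + 3*R (S(d, R) = -3*(-279 - R) = 837 + 3*R)
S(256, -119)/X(261, 242) = (837 + 3*(-119))/261 = (837 - 357)*(1/261) = 480*(1/261) = 160/87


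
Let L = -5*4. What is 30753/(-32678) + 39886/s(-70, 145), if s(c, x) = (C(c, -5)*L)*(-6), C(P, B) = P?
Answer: -55775711/9803400 ≈ -5.6894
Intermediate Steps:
L = -20
s(c, x) = 120*c (s(c, x) = (c*(-20))*(-6) = -20*c*(-6) = 120*c)
30753/(-32678) + 39886/s(-70, 145) = 30753/(-32678) + 39886/((120*(-70))) = 30753*(-1/32678) + 39886/(-8400) = -30753/32678 + 39886*(-1/8400) = -30753/32678 - 2849/600 = -55775711/9803400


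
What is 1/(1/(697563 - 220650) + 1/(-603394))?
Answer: 287766442722/126481 ≈ 2.2752e+6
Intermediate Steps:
1/(1/(697563 - 220650) + 1/(-603394)) = 1/(1/476913 - 1/603394) = 1/(126481/287766442722) = 287766442722/126481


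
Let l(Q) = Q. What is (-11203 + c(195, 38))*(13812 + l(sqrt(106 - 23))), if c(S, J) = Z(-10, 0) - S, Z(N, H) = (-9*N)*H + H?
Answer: -157429176 - 11398*sqrt(83) ≈ -1.5753e+8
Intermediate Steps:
Z(N, H) = H - 9*H*N (Z(N, H) = -9*H*N + H = H - 9*H*N)
c(S, J) = -S (c(S, J) = 0*(1 - 9*(-10)) - S = 0*(1 + 90) - S = 0*91 - S = 0 - S = -S)
(-11203 + c(195, 38))*(13812 + l(sqrt(106 - 23))) = (-11203 - 1*195)*(13812 + sqrt(106 - 23)) = (-11203 - 195)*(13812 + sqrt(83)) = -11398*(13812 + sqrt(83)) = -157429176 - 11398*sqrt(83)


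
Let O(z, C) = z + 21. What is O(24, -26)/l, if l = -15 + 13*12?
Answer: 15/47 ≈ 0.31915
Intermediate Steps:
O(z, C) = 21 + z
l = 141 (l = -15 + 156 = 141)
O(24, -26)/l = (21 + 24)/141 = 45*(1/141) = 15/47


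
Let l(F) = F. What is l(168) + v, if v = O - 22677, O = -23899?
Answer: -46408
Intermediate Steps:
v = -46576 (v = -23899 - 22677 = -46576)
l(168) + v = 168 - 46576 = -46408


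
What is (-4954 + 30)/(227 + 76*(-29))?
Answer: 4924/1977 ≈ 2.4906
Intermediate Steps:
(-4954 + 30)/(227 + 76*(-29)) = -4924/(227 - 2204) = -4924/(-1977) = -4924*(-1/1977) = 4924/1977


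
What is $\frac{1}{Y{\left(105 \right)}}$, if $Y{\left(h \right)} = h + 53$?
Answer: $\frac{1}{158} \approx 0.0063291$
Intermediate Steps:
$Y{\left(h \right)} = 53 + h$
$\frac{1}{Y{\left(105 \right)}} = \frac{1}{53 + 105} = \frac{1}{158}$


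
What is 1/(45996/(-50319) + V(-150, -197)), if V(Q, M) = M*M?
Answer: 16773/650928025 ≈ 2.5768e-5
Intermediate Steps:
V(Q, M) = M²
1/(45996/(-50319) + V(-150, -197)) = 1/(45996/(-50319) + (-197)²) = 1/(45996*(-1/50319) + 38809) = 1/(-15332/16773 + 38809) = 1/(650928025/16773) = 16773/650928025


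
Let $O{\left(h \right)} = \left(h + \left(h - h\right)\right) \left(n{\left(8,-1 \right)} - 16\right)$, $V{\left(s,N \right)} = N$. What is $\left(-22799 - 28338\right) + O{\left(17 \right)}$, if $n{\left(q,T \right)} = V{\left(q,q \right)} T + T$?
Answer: $-51562$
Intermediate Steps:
$n{\left(q,T \right)} = T + T q$ ($n{\left(q,T \right)} = q T + T = T q + T = T + T q$)
$O{\left(h \right)} = - 25 h$ ($O{\left(h \right)} = \left(h + \left(h - h\right)\right) \left(- (1 + 8) - 16\right) = \left(h + 0\right) \left(\left(-1\right) 9 - 16\right) = h \left(-9 - 16\right) = h \left(-25\right) = - 25 h$)
$\left(-22799 - 28338\right) + O{\left(17 \right)} = \left(-22799 - 28338\right) - 425 = -51137 - 425 = -51562$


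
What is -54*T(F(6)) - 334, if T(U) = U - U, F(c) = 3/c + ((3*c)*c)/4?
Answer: -334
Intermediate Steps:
F(c) = 3/c + 3*c²/4 (F(c) = 3/c + (3*c²)*(¼) = 3/c + 3*c²/4)
T(U) = 0
-54*T(F(6)) - 334 = -54*0 - 334 = 0 - 334 = -334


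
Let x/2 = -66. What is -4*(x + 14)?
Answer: 472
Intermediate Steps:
x = -132 (x = 2*(-66) = -132)
-4*(x + 14) = -4*(-132 + 14) = -4*(-118) = 472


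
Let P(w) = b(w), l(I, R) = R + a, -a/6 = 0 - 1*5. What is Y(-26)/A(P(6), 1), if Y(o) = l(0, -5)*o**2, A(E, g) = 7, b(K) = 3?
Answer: 16900/7 ≈ 2414.3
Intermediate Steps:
a = 30 (a = -6*(0 - 1*5) = -6*(0 - 5) = -6*(-5) = 30)
l(I, R) = 30 + R (l(I, R) = R + 30 = 30 + R)
P(w) = 3
Y(o) = 25*o**2 (Y(o) = (30 - 5)*o**2 = 25*o**2)
Y(-26)/A(P(6), 1) = (25*(-26)**2)/7 = (25*676)*(1/7) = 16900*(1/7) = 16900/7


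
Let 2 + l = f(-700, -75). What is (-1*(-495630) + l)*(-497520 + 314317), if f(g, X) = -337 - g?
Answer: -90867039173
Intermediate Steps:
l = 361 (l = -2 + (-337 - 1*(-700)) = -2 + (-337 + 700) = -2 + 363 = 361)
(-1*(-495630) + l)*(-497520 + 314317) = (-1*(-495630) + 361)*(-497520 + 314317) = (495630 + 361)*(-183203) = 495991*(-183203) = -90867039173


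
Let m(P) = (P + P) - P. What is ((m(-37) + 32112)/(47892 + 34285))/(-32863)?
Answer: -32075/2700582751 ≈ -1.1877e-5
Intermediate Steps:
m(P) = P (m(P) = 2*P - P = P)
((m(-37) + 32112)/(47892 + 34285))/(-32863) = ((-37 + 32112)/(47892 + 34285))/(-32863) = (32075/82177)*(-1/32863) = -32075/2700582751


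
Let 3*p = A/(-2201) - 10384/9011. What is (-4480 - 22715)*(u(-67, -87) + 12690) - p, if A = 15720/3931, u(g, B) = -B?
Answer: -81270940992961950121/233893057323 ≈ -3.4747e+8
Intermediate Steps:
A = 15720/3931 (A = 15720*(1/3931) = 15720/3931 ≈ 3.9990)
p = -89985381224/233893057323 (p = ((15720/3931)/(-2201) - 10384/9011)/3 = ((15720/3931)*(-1/2201) - 10384*1/9011)/3 = (-15720/8652131 - 10384/9011)/3 = (⅓)*(-89985381224/77964352441) = -89985381224/233893057323 ≈ -0.38473)
(-4480 - 22715)*(u(-67, -87) + 12690) - p = (-4480 - 22715)*(-1*(-87) + 12690) - 1*(-89985381224/233893057323) = -27195*(87 + 12690) + 89985381224/233893057323 = -27195*12777 + 89985381224/233893057323 = -347470515 + 89985381224/233893057323 = -81270940992961950121/233893057323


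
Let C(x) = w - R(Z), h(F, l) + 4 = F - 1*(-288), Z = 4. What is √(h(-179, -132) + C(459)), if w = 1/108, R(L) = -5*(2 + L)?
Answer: √43743/18 ≈ 11.619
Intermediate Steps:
R(L) = -10 - 5*L
h(F, l) = 284 + F (h(F, l) = -4 + (F - 1*(-288)) = -4 + (F + 288) = -4 + (288 + F) = 284 + F)
w = 1/108 ≈ 0.0092593
C(x) = 3241/108 (C(x) = 1/108 - (-10 - 5*4) = 1/108 - (-10 - 20) = 1/108 - 1*(-30) = 1/108 + 30 = 3241/108)
√(h(-179, -132) + C(459)) = √((284 - 179) + 3241/108) = √(105 + 3241/108) = √(14581/108) = √43743/18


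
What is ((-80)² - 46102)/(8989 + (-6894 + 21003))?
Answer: -19851/11549 ≈ -1.7188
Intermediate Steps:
((-80)² - 46102)/(8989 + (-6894 + 21003)) = (6400 - 46102)/(8989 + 14109) = -39702/23098 = -39702*1/23098 = -19851/11549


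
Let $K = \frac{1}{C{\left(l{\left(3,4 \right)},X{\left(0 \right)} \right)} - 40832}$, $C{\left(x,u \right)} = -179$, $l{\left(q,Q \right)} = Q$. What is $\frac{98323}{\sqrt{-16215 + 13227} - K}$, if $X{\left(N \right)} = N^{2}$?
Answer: $- \frac{4032324553 i}{- i + 246066 \sqrt{83}} \approx 0.00080237 - 1798.7 i$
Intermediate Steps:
$K = - \frac{1}{41011}$ ($K = \frac{1}{-179 - 40832} = \frac{1}{-41011} = - \frac{1}{41011} \approx -2.4384 \cdot 10^{-5}$)
$\frac{98323}{\sqrt{-16215 + 13227} - K} = \frac{98323}{\sqrt{-16215 + 13227} - - \frac{1}{41011}} = \frac{98323}{\sqrt{-2988} + \frac{1}{41011}} = \frac{98323}{6 i \sqrt{83} + \frac{1}{41011}} = \frac{98323}{\frac{1}{41011} + 6 i \sqrt{83}}$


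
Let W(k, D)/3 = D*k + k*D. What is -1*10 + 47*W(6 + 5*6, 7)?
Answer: 71054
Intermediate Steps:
W(k, D) = 6*D*k (W(k, D) = 3*(D*k + k*D) = 3*(D*k + D*k) = 3*(2*D*k) = 6*D*k)
-1*10 + 47*W(6 + 5*6, 7) = -1*10 + 47*(6*7*(6 + 5*6)) = -10 + 47*(6*7*(6 + 30)) = -10 + 47*(6*7*36) = -10 + 47*1512 = -10 + 71064 = 71054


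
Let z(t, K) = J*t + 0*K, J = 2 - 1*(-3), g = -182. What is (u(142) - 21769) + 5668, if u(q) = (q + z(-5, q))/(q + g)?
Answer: -644157/40 ≈ -16104.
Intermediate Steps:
J = 5 (J = 2 + 3 = 5)
z(t, K) = 5*t (z(t, K) = 5*t + 0*K = 5*t + 0 = 5*t)
u(q) = (-25 + q)/(-182 + q) (u(q) = (q + 5*(-5))/(q - 182) = (q - 25)/(-182 + q) = (-25 + q)/(-182 + q))
(u(142) - 21769) + 5668 = ((-25 + 142)/(-182 + 142) - 21769) + 5668 = (117/(-40) - 21769) + 5668 = (-1/40*117 - 21769) + 5668 = (-117/40 - 21769) + 5668 = -870877/40 + 5668 = -644157/40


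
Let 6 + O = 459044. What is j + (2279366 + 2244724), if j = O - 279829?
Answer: 4703299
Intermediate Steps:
O = 459038 (O = -6 + 459044 = 459038)
j = 179209 (j = 459038 - 279829 = 179209)
j + (2279366 + 2244724) = 179209 + (2279366 + 2244724) = 179209 + 4524090 = 4703299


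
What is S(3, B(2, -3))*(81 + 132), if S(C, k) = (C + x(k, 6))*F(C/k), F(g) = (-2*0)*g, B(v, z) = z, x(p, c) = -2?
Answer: 0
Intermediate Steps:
F(g) = 0 (F(g) = 0*g = 0)
S(C, k) = 0 (S(C, k) = (C - 2)*0 = (-2 + C)*0 = 0)
S(3, B(2, -3))*(81 + 132) = 0*(81 + 132) = 0*213 = 0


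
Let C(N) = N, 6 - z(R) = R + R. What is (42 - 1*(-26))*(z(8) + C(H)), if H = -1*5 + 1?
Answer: -952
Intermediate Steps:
z(R) = 6 - 2*R (z(R) = 6 - (R + R) = 6 - 2*R)
H = -4 (H = -5 + 1 = -4)
(42 - 1*(-26))*(z(8) + C(H)) = (42 - 1*(-26))*((6 - 2*8) - 4) = (42 + 26)*((6 - 16) - 4) = 68*(-10 - 4) = 68*(-14) = -952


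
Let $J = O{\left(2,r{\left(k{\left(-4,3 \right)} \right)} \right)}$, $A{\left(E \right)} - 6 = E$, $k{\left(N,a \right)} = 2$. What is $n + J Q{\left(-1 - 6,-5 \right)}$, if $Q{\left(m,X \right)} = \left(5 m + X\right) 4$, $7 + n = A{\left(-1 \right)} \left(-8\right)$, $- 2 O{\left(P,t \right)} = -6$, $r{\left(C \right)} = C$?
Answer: $-527$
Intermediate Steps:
$A{\left(E \right)} = 6 + E$
$O{\left(P,t \right)} = 3$ ($O{\left(P,t \right)} = \left(- \frac{1}{2}\right) \left(-6\right) = 3$)
$J = 3$
$n = -47$ ($n = -7 + \left(6 - 1\right) \left(-8\right) = -7 + 5 \left(-8\right) = -7 - 40 = -47$)
$Q{\left(m,X \right)} = 4 X + 20 m$ ($Q{\left(m,X \right)} = \left(X + 5 m\right) 4 = 4 X + 20 m$)
$n + J Q{\left(-1 - 6,-5 \right)} = -47 + 3 \left(4 \left(-5\right) + 20 \left(-1 - 6\right)\right) = -47 + 3 \left(-20 + 20 \left(-1 - 6\right)\right) = -47 + 3 \left(-20 + 20 \left(-7\right)\right) = -47 + 3 \left(-20 - 140\right) = -47 + 3 \left(-160\right) = -47 - 480 = -527$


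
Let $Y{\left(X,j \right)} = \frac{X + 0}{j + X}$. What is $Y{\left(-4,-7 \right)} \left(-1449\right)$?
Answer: $- \frac{5796}{11} \approx -526.91$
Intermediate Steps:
$Y{\left(X,j \right)} = \frac{X}{X + j}$
$Y{\left(-4,-7 \right)} \left(-1449\right) = - \frac{4}{-4 - 7} \left(-1449\right) = - \frac{4}{-11} \left(-1449\right) = \left(-4\right) \left(- \frac{1}{11}\right) \left(-1449\right) = \frac{4}{11} \left(-1449\right) = - \frac{5796}{11}$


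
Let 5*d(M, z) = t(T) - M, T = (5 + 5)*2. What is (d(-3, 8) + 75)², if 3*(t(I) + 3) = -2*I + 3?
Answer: 1183744/225 ≈ 5261.1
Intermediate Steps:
T = 20 (T = 10*2 = 20)
t(I) = -2 - 2*I/3 (t(I) = -3 + (-2*I + 3)/3 = -3 + (3 - 2*I)/3 = -3 + (1 - 2*I/3) = -2 - 2*I/3)
d(M, z) = -46/15 - M/5 (d(M, z) = ((-2 - ⅔*20) - M)/5 = ((-2 - 40/3) - M)/5 = (-46/3 - M)/5 = -46/15 - M/5)
(d(-3, 8) + 75)² = ((-46/15 - ⅕*(-3)) + 75)² = ((-46/15 + ⅗) + 75)² = (-37/15 + 75)² = (1088/15)² = 1183744/225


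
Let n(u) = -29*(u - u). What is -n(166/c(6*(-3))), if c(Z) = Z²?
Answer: 0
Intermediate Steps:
n(u) = 0 (n(u) = -29*0 = 0)
-n(166/c(6*(-3))) = -1*0 = 0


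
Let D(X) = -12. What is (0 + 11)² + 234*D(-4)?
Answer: -2687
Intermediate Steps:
(0 + 11)² + 234*D(-4) = (0 + 11)² + 234*(-12) = 11² - 2808 = 121 - 2808 = -2687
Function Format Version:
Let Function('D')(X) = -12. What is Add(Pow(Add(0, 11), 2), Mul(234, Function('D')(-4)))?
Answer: -2687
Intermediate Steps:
Add(Pow(Add(0, 11), 2), Mul(234, Function('D')(-4))) = Add(Pow(Add(0, 11), 2), Mul(234, -12)) = Add(Pow(11, 2), -2808) = Add(121, -2808) = -2687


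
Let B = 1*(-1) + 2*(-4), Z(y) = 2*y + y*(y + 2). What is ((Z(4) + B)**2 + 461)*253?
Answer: 250470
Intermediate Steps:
Z(y) = 2*y + y*(2 + y)
B = -9 (B = -1 - 8 = -9)
((Z(4) + B)**2 + 461)*253 = ((4*(4 + 4) - 9)**2 + 461)*253 = ((4*8 - 9)**2 + 461)*253 = ((32 - 9)**2 + 461)*253 = (23**2 + 461)*253 = (529 + 461)*253 = 990*253 = 250470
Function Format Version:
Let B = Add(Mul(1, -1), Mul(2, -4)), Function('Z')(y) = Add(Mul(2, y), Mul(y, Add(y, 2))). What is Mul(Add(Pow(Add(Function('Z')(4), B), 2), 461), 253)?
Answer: 250470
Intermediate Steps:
Function('Z')(y) = Add(Mul(2, y), Mul(y, Add(2, y)))
B = -9 (B = Add(-1, -8) = -9)
Mul(Add(Pow(Add(Function('Z')(4), B), 2), 461), 253) = Mul(Add(Pow(Add(Mul(4, Add(4, 4)), -9), 2), 461), 253) = Mul(Add(Pow(Add(Mul(4, 8), -9), 2), 461), 253) = Mul(Add(Pow(Add(32, -9), 2), 461), 253) = Mul(Add(Pow(23, 2), 461), 253) = Mul(Add(529, 461), 253) = Mul(990, 253) = 250470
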